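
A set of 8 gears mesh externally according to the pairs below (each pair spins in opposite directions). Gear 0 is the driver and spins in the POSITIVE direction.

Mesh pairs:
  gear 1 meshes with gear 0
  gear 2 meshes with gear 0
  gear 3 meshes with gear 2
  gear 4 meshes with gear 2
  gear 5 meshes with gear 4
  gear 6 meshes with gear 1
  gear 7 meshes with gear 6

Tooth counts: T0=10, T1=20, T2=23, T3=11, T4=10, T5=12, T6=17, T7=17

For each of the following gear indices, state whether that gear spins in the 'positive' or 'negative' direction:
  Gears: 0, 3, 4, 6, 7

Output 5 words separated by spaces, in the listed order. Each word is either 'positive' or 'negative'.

Answer: positive positive positive positive negative

Derivation:
Gear 0 (driver): positive (depth 0)
  gear 1: meshes with gear 0 -> depth 1 -> negative (opposite of gear 0)
  gear 2: meshes with gear 0 -> depth 1 -> negative (opposite of gear 0)
  gear 3: meshes with gear 2 -> depth 2 -> positive (opposite of gear 2)
  gear 4: meshes with gear 2 -> depth 2 -> positive (opposite of gear 2)
  gear 5: meshes with gear 4 -> depth 3 -> negative (opposite of gear 4)
  gear 6: meshes with gear 1 -> depth 2 -> positive (opposite of gear 1)
  gear 7: meshes with gear 6 -> depth 3 -> negative (opposite of gear 6)
Queried indices 0, 3, 4, 6, 7 -> positive, positive, positive, positive, negative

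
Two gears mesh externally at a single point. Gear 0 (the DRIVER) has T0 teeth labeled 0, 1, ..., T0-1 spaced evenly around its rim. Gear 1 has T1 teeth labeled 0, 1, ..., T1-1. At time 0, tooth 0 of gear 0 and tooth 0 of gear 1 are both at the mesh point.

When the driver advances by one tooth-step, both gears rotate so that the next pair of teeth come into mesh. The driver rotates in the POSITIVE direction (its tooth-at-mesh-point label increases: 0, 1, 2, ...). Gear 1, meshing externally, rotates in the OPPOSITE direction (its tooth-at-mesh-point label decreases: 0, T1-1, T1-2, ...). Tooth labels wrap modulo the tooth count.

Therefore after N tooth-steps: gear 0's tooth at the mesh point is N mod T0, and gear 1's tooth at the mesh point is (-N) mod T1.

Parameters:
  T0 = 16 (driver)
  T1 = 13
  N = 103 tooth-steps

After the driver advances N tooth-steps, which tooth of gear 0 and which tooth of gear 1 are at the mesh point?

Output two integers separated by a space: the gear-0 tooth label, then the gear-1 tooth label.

Answer: 7 1

Derivation:
Gear 0 (driver, T0=16): tooth at mesh = N mod T0
  103 = 6 * 16 + 7, so 103 mod 16 = 7
  gear 0 tooth = 7
Gear 1 (driven, T1=13): tooth at mesh = (-N) mod T1
  103 = 7 * 13 + 12, so 103 mod 13 = 12
  (-103) mod 13 = (-12) mod 13 = 13 - 12 = 1
Mesh after 103 steps: gear-0 tooth 7 meets gear-1 tooth 1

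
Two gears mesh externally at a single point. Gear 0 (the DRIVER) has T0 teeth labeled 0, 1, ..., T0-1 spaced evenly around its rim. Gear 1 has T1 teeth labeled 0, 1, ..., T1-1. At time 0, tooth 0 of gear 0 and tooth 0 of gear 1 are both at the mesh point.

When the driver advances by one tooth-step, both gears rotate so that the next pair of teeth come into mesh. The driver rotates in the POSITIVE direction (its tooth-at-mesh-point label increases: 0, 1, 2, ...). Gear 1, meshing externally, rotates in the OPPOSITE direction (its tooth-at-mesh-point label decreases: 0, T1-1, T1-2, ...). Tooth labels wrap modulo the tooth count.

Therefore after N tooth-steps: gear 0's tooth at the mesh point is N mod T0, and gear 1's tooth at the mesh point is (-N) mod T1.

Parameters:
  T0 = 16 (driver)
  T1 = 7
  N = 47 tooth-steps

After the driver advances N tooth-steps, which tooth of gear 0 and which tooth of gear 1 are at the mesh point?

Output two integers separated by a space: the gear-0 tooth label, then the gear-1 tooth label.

Answer: 15 2

Derivation:
Gear 0 (driver, T0=16): tooth at mesh = N mod T0
  47 = 2 * 16 + 15, so 47 mod 16 = 15
  gear 0 tooth = 15
Gear 1 (driven, T1=7): tooth at mesh = (-N) mod T1
  47 = 6 * 7 + 5, so 47 mod 7 = 5
  (-47) mod 7 = (-5) mod 7 = 7 - 5 = 2
Mesh after 47 steps: gear-0 tooth 15 meets gear-1 tooth 2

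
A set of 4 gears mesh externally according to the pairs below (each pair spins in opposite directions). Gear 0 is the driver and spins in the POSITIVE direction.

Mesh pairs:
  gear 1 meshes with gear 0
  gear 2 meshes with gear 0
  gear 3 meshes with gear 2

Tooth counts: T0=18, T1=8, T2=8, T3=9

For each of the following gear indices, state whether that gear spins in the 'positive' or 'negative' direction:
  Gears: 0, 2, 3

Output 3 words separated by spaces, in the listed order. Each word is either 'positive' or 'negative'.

Gear 0 (driver): positive (depth 0)
  gear 1: meshes with gear 0 -> depth 1 -> negative (opposite of gear 0)
  gear 2: meshes with gear 0 -> depth 1 -> negative (opposite of gear 0)
  gear 3: meshes with gear 2 -> depth 2 -> positive (opposite of gear 2)
Queried indices 0, 2, 3 -> positive, negative, positive

Answer: positive negative positive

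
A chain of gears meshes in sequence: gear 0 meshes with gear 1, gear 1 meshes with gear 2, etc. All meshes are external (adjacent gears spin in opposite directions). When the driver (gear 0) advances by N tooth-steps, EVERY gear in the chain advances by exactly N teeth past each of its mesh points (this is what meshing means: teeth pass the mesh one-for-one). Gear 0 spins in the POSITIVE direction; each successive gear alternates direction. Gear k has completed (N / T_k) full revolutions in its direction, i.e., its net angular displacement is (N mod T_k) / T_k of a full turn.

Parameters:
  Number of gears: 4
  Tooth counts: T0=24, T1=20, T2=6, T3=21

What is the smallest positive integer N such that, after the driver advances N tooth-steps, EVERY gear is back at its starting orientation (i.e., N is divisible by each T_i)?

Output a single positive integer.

Answer: 840

Derivation:
Gear k returns to start when N is a multiple of T_k.
All gears at start simultaneously when N is a common multiple of [24, 20, 6, 21]; the smallest such N is lcm(24, 20, 6, 21).
Start: lcm = T0 = 24
Fold in T1=20: gcd(24, 20) = 4; lcm(24, 20) = 24 * 20 / 4 = 480 / 4 = 120
Fold in T2=6: gcd(120, 6) = 6; lcm(120, 6) = 120 * 6 / 6 = 720 / 6 = 120
Fold in T3=21: gcd(120, 21) = 3; lcm(120, 21) = 120 * 21 / 3 = 2520 / 3 = 840
Full cycle length = 840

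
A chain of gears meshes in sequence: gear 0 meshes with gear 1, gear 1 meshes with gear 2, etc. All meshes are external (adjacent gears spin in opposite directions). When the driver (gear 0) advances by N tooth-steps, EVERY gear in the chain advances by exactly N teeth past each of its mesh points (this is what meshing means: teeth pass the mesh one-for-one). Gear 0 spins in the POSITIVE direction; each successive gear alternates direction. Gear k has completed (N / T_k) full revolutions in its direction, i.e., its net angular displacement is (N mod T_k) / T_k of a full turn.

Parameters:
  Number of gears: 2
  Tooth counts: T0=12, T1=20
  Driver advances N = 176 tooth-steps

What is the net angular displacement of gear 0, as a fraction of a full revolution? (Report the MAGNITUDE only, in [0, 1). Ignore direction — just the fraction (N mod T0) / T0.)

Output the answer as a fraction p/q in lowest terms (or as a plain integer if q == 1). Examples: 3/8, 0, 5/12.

Answer: 2/3

Derivation:
Chain of 2 gears, tooth counts: [12, 20]
  gear 0: T0=12, direction=positive, advance = 176 mod 12 = 8 teeth = 8/12 turn
  gear 1: T1=20, direction=negative, advance = 176 mod 20 = 16 teeth = 16/20 turn
Gear 0: 176 mod 12 = 8
Fraction = 8 / 12 = 2/3 (gcd(8,12)=4) = 2/3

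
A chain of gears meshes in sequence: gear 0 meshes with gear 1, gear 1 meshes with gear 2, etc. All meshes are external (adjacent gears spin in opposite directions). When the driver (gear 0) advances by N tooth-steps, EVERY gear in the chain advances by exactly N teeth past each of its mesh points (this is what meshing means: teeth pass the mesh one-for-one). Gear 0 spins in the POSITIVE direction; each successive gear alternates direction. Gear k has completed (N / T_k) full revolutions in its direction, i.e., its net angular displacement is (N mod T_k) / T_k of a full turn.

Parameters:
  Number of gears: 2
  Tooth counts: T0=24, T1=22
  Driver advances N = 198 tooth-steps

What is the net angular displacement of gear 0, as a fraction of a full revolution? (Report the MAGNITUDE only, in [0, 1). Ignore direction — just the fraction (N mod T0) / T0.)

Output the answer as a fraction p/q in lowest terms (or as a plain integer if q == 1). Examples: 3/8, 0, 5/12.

Answer: 1/4

Derivation:
Chain of 2 gears, tooth counts: [24, 22]
  gear 0: T0=24, direction=positive, advance = 198 mod 24 = 6 teeth = 6/24 turn
  gear 1: T1=22, direction=negative, advance = 198 mod 22 = 0 teeth = 0/22 turn
Gear 0: 198 mod 24 = 6
Fraction = 6 / 24 = 1/4 (gcd(6,24)=6) = 1/4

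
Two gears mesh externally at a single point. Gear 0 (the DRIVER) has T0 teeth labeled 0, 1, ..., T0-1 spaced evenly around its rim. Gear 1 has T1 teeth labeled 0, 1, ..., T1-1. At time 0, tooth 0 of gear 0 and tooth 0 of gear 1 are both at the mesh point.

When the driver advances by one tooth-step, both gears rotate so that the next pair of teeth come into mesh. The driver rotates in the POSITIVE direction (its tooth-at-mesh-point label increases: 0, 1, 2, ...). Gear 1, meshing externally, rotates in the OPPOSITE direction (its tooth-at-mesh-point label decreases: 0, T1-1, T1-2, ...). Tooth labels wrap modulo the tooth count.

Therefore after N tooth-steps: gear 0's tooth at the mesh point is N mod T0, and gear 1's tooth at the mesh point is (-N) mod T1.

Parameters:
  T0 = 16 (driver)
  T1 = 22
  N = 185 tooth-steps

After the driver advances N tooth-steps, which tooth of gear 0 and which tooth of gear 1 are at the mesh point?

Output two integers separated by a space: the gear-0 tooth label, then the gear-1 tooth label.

Gear 0 (driver, T0=16): tooth at mesh = N mod T0
  185 = 11 * 16 + 9, so 185 mod 16 = 9
  gear 0 tooth = 9
Gear 1 (driven, T1=22): tooth at mesh = (-N) mod T1
  185 = 8 * 22 + 9, so 185 mod 22 = 9
  (-185) mod 22 = (-9) mod 22 = 22 - 9 = 13
Mesh after 185 steps: gear-0 tooth 9 meets gear-1 tooth 13

Answer: 9 13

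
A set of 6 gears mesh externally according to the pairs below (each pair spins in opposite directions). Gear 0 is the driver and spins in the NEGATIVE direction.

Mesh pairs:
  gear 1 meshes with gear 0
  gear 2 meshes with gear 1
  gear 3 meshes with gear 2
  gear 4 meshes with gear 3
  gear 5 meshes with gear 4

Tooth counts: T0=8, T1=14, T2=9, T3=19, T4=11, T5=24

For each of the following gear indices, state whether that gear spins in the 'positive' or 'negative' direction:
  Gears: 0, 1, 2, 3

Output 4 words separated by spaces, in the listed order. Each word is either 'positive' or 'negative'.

Answer: negative positive negative positive

Derivation:
Gear 0 (driver): negative (depth 0)
  gear 1: meshes with gear 0 -> depth 1 -> positive (opposite of gear 0)
  gear 2: meshes with gear 1 -> depth 2 -> negative (opposite of gear 1)
  gear 3: meshes with gear 2 -> depth 3 -> positive (opposite of gear 2)
  gear 4: meshes with gear 3 -> depth 4 -> negative (opposite of gear 3)
  gear 5: meshes with gear 4 -> depth 5 -> positive (opposite of gear 4)
Queried indices 0, 1, 2, 3 -> negative, positive, negative, positive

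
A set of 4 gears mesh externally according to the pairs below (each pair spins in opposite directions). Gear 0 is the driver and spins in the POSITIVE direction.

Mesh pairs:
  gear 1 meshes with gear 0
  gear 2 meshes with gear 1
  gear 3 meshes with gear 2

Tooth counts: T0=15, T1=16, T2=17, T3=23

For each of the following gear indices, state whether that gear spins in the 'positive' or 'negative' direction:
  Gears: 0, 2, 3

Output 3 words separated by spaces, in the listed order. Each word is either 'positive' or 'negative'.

Answer: positive positive negative

Derivation:
Gear 0 (driver): positive (depth 0)
  gear 1: meshes with gear 0 -> depth 1 -> negative (opposite of gear 0)
  gear 2: meshes with gear 1 -> depth 2 -> positive (opposite of gear 1)
  gear 3: meshes with gear 2 -> depth 3 -> negative (opposite of gear 2)
Queried indices 0, 2, 3 -> positive, positive, negative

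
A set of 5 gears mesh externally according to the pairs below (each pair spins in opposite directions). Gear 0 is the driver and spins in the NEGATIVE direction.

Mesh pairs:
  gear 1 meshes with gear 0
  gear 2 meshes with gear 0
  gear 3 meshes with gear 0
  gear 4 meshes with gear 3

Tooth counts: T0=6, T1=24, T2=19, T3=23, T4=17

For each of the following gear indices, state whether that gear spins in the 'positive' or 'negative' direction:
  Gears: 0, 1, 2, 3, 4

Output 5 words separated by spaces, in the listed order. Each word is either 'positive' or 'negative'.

Gear 0 (driver): negative (depth 0)
  gear 1: meshes with gear 0 -> depth 1 -> positive (opposite of gear 0)
  gear 2: meshes with gear 0 -> depth 1 -> positive (opposite of gear 0)
  gear 3: meshes with gear 0 -> depth 1 -> positive (opposite of gear 0)
  gear 4: meshes with gear 3 -> depth 2 -> negative (opposite of gear 3)
Queried indices 0, 1, 2, 3, 4 -> negative, positive, positive, positive, negative

Answer: negative positive positive positive negative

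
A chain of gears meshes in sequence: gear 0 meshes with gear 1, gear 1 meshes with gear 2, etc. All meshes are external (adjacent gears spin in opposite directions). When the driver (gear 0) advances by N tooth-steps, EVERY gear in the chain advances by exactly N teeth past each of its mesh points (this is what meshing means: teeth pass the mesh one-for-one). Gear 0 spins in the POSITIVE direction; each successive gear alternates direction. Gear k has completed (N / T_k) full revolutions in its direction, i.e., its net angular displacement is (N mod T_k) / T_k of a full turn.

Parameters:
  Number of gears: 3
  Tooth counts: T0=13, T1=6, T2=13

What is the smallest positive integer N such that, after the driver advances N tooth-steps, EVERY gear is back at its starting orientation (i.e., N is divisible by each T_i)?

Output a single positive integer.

Gear k returns to start when N is a multiple of T_k.
All gears at start simultaneously when N is a common multiple of [13, 6, 13]; the smallest such N is lcm(13, 6, 13).
Start: lcm = T0 = 13
Fold in T1=6: gcd(13, 6) = 1; lcm(13, 6) = 13 * 6 / 1 = 78 / 1 = 78
Fold in T2=13: gcd(78, 13) = 13; lcm(78, 13) = 78 * 13 / 13 = 1014 / 13 = 78
Full cycle length = 78

Answer: 78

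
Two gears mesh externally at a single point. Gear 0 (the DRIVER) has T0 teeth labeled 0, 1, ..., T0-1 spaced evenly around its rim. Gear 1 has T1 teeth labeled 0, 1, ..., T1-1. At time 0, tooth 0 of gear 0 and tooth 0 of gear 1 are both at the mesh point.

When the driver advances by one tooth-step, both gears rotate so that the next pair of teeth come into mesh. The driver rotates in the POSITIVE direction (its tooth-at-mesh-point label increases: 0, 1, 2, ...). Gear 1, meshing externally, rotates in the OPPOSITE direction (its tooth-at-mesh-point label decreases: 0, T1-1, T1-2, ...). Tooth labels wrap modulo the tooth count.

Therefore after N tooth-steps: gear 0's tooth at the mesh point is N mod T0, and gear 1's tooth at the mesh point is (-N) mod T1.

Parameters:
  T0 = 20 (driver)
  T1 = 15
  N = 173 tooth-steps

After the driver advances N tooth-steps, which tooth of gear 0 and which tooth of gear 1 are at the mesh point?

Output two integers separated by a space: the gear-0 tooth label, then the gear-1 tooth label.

Gear 0 (driver, T0=20): tooth at mesh = N mod T0
  173 = 8 * 20 + 13, so 173 mod 20 = 13
  gear 0 tooth = 13
Gear 1 (driven, T1=15): tooth at mesh = (-N) mod T1
  173 = 11 * 15 + 8, so 173 mod 15 = 8
  (-173) mod 15 = (-8) mod 15 = 15 - 8 = 7
Mesh after 173 steps: gear-0 tooth 13 meets gear-1 tooth 7

Answer: 13 7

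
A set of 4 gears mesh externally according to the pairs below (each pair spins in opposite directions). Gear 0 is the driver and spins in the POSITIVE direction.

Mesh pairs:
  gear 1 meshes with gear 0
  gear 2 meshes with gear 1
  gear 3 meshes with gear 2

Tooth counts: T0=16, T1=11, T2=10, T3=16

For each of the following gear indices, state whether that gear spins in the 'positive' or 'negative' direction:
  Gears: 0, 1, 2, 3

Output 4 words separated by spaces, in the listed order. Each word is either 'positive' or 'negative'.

Gear 0 (driver): positive (depth 0)
  gear 1: meshes with gear 0 -> depth 1 -> negative (opposite of gear 0)
  gear 2: meshes with gear 1 -> depth 2 -> positive (opposite of gear 1)
  gear 3: meshes with gear 2 -> depth 3 -> negative (opposite of gear 2)
Queried indices 0, 1, 2, 3 -> positive, negative, positive, negative

Answer: positive negative positive negative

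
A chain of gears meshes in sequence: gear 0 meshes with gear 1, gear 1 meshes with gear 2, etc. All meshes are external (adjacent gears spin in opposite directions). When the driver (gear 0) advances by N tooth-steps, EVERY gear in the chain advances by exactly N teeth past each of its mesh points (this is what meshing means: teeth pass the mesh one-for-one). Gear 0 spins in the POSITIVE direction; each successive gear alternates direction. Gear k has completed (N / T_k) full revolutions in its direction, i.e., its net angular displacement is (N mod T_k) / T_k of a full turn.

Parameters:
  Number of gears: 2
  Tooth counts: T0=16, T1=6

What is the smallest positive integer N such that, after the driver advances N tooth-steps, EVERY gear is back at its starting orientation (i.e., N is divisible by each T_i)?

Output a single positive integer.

Answer: 48

Derivation:
Gear k returns to start when N is a multiple of T_k.
All gears at start simultaneously when N is a common multiple of [16, 6]; the smallest such N is lcm(16, 6).
Start: lcm = T0 = 16
Fold in T1=6: gcd(16, 6) = 2; lcm(16, 6) = 16 * 6 / 2 = 96 / 2 = 48
Full cycle length = 48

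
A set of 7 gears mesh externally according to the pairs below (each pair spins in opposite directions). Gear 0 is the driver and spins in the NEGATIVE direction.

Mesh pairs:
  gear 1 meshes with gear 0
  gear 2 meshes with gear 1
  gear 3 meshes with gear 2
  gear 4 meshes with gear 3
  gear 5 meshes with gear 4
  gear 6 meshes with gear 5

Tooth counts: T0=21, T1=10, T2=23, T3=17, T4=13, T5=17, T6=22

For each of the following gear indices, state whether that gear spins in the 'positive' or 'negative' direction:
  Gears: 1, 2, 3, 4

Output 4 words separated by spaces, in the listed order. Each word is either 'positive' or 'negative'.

Answer: positive negative positive negative

Derivation:
Gear 0 (driver): negative (depth 0)
  gear 1: meshes with gear 0 -> depth 1 -> positive (opposite of gear 0)
  gear 2: meshes with gear 1 -> depth 2 -> negative (opposite of gear 1)
  gear 3: meshes with gear 2 -> depth 3 -> positive (opposite of gear 2)
  gear 4: meshes with gear 3 -> depth 4 -> negative (opposite of gear 3)
  gear 5: meshes with gear 4 -> depth 5 -> positive (opposite of gear 4)
  gear 6: meshes with gear 5 -> depth 6 -> negative (opposite of gear 5)
Queried indices 1, 2, 3, 4 -> positive, negative, positive, negative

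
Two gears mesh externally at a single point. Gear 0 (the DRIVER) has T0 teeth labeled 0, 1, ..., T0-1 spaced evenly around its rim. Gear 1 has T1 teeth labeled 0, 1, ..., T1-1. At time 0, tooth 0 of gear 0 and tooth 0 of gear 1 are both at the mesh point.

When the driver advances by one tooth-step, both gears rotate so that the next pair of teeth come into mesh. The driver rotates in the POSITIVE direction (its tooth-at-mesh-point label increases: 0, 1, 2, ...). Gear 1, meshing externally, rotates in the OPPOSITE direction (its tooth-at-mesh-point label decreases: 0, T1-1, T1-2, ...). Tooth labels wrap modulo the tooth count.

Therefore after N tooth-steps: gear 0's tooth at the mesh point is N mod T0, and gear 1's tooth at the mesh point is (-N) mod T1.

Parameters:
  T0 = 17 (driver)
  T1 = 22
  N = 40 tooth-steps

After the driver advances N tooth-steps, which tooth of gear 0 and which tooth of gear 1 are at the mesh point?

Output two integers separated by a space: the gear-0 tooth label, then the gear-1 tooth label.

Answer: 6 4

Derivation:
Gear 0 (driver, T0=17): tooth at mesh = N mod T0
  40 = 2 * 17 + 6, so 40 mod 17 = 6
  gear 0 tooth = 6
Gear 1 (driven, T1=22): tooth at mesh = (-N) mod T1
  40 = 1 * 22 + 18, so 40 mod 22 = 18
  (-40) mod 22 = (-18) mod 22 = 22 - 18 = 4
Mesh after 40 steps: gear-0 tooth 6 meets gear-1 tooth 4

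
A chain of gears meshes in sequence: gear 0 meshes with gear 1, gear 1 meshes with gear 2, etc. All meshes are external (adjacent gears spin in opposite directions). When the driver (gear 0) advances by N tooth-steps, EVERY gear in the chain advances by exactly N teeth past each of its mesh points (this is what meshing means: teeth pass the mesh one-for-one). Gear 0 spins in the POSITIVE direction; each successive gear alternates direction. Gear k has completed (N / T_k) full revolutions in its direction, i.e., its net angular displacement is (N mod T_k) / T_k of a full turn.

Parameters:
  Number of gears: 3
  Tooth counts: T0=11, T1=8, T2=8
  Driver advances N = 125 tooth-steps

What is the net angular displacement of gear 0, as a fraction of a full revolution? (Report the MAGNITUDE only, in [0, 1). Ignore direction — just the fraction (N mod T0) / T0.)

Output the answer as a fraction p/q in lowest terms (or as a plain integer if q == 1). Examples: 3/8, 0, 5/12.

Answer: 4/11

Derivation:
Chain of 3 gears, tooth counts: [11, 8, 8]
  gear 0: T0=11, direction=positive, advance = 125 mod 11 = 4 teeth = 4/11 turn
  gear 1: T1=8, direction=negative, advance = 125 mod 8 = 5 teeth = 5/8 turn
  gear 2: T2=8, direction=positive, advance = 125 mod 8 = 5 teeth = 5/8 turn
Gear 0: 125 mod 11 = 4
Fraction = 4 / 11 = 4/11 (gcd(4,11)=1) = 4/11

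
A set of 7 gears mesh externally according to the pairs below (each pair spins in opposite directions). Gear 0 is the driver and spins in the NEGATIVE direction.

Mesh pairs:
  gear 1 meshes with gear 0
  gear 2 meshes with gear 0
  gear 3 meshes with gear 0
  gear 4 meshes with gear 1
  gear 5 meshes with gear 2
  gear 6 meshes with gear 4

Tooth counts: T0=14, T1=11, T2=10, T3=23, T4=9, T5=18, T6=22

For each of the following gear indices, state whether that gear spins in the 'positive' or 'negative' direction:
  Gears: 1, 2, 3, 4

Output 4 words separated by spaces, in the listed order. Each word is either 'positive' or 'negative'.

Answer: positive positive positive negative

Derivation:
Gear 0 (driver): negative (depth 0)
  gear 1: meshes with gear 0 -> depth 1 -> positive (opposite of gear 0)
  gear 2: meshes with gear 0 -> depth 1 -> positive (opposite of gear 0)
  gear 3: meshes with gear 0 -> depth 1 -> positive (opposite of gear 0)
  gear 4: meshes with gear 1 -> depth 2 -> negative (opposite of gear 1)
  gear 5: meshes with gear 2 -> depth 2 -> negative (opposite of gear 2)
  gear 6: meshes with gear 4 -> depth 3 -> positive (opposite of gear 4)
Queried indices 1, 2, 3, 4 -> positive, positive, positive, negative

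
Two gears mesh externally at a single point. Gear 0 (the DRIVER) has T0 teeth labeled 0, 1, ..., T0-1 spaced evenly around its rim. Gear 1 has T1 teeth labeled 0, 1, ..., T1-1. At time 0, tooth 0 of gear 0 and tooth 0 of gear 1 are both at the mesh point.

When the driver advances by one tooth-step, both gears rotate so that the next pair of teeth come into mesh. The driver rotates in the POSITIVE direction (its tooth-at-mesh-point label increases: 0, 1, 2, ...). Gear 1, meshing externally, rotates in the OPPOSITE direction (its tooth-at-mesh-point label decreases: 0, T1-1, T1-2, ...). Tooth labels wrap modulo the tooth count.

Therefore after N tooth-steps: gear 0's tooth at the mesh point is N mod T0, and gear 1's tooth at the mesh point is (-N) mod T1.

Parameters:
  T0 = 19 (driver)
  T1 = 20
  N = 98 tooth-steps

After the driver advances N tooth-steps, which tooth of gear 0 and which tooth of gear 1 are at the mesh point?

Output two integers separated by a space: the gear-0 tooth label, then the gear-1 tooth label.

Gear 0 (driver, T0=19): tooth at mesh = N mod T0
  98 = 5 * 19 + 3, so 98 mod 19 = 3
  gear 0 tooth = 3
Gear 1 (driven, T1=20): tooth at mesh = (-N) mod T1
  98 = 4 * 20 + 18, so 98 mod 20 = 18
  (-98) mod 20 = (-18) mod 20 = 20 - 18 = 2
Mesh after 98 steps: gear-0 tooth 3 meets gear-1 tooth 2

Answer: 3 2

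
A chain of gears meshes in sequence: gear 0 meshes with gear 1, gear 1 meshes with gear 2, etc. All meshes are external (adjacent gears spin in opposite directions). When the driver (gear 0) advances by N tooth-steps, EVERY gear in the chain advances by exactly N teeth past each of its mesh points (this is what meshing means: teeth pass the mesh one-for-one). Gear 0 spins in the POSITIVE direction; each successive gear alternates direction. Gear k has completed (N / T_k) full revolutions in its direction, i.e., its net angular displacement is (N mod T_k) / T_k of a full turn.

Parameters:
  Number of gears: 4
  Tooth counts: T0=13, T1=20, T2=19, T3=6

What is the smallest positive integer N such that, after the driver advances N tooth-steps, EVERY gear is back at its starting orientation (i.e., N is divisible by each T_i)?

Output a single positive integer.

Answer: 14820

Derivation:
Gear k returns to start when N is a multiple of T_k.
All gears at start simultaneously when N is a common multiple of [13, 20, 19, 6]; the smallest such N is lcm(13, 20, 19, 6).
Start: lcm = T0 = 13
Fold in T1=20: gcd(13, 20) = 1; lcm(13, 20) = 13 * 20 / 1 = 260 / 1 = 260
Fold in T2=19: gcd(260, 19) = 1; lcm(260, 19) = 260 * 19 / 1 = 4940 / 1 = 4940
Fold in T3=6: gcd(4940, 6) = 2; lcm(4940, 6) = 4940 * 6 / 2 = 29640 / 2 = 14820
Full cycle length = 14820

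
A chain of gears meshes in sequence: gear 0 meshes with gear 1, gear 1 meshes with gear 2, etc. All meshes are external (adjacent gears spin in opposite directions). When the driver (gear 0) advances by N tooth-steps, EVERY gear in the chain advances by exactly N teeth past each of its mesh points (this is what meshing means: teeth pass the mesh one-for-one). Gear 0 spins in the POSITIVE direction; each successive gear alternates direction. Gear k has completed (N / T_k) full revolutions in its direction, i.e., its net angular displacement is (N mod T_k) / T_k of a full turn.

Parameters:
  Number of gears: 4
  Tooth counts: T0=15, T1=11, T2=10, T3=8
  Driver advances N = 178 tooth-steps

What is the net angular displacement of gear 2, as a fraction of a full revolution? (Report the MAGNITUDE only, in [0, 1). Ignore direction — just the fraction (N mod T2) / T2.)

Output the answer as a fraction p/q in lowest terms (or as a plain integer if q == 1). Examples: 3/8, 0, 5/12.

Answer: 4/5

Derivation:
Chain of 4 gears, tooth counts: [15, 11, 10, 8]
  gear 0: T0=15, direction=positive, advance = 178 mod 15 = 13 teeth = 13/15 turn
  gear 1: T1=11, direction=negative, advance = 178 mod 11 = 2 teeth = 2/11 turn
  gear 2: T2=10, direction=positive, advance = 178 mod 10 = 8 teeth = 8/10 turn
  gear 3: T3=8, direction=negative, advance = 178 mod 8 = 2 teeth = 2/8 turn
Gear 2: 178 mod 10 = 8
Fraction = 8 / 10 = 4/5 (gcd(8,10)=2) = 4/5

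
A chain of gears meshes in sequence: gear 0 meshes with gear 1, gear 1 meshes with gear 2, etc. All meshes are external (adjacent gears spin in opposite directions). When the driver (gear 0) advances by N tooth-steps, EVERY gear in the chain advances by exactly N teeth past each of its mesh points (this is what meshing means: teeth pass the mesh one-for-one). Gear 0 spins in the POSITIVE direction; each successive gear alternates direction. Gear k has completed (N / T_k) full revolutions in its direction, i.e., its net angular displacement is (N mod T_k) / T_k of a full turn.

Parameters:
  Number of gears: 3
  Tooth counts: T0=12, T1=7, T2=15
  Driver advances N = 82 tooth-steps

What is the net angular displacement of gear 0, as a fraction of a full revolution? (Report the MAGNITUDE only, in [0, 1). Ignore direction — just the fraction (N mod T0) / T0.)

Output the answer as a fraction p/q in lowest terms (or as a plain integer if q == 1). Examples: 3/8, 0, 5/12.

Answer: 5/6

Derivation:
Chain of 3 gears, tooth counts: [12, 7, 15]
  gear 0: T0=12, direction=positive, advance = 82 mod 12 = 10 teeth = 10/12 turn
  gear 1: T1=7, direction=negative, advance = 82 mod 7 = 5 teeth = 5/7 turn
  gear 2: T2=15, direction=positive, advance = 82 mod 15 = 7 teeth = 7/15 turn
Gear 0: 82 mod 12 = 10
Fraction = 10 / 12 = 5/6 (gcd(10,12)=2) = 5/6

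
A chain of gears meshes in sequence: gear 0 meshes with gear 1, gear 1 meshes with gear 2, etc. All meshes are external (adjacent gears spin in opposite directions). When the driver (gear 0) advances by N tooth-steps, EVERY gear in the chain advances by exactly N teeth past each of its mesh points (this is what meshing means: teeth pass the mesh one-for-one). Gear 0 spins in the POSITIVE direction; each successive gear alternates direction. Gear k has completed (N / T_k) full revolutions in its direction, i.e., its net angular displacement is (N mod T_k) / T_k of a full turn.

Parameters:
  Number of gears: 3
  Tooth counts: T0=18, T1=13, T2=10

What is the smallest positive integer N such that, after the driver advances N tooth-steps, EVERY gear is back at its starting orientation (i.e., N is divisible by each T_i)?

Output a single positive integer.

Answer: 1170

Derivation:
Gear k returns to start when N is a multiple of T_k.
All gears at start simultaneously when N is a common multiple of [18, 13, 10]; the smallest such N is lcm(18, 13, 10).
Start: lcm = T0 = 18
Fold in T1=13: gcd(18, 13) = 1; lcm(18, 13) = 18 * 13 / 1 = 234 / 1 = 234
Fold in T2=10: gcd(234, 10) = 2; lcm(234, 10) = 234 * 10 / 2 = 2340 / 2 = 1170
Full cycle length = 1170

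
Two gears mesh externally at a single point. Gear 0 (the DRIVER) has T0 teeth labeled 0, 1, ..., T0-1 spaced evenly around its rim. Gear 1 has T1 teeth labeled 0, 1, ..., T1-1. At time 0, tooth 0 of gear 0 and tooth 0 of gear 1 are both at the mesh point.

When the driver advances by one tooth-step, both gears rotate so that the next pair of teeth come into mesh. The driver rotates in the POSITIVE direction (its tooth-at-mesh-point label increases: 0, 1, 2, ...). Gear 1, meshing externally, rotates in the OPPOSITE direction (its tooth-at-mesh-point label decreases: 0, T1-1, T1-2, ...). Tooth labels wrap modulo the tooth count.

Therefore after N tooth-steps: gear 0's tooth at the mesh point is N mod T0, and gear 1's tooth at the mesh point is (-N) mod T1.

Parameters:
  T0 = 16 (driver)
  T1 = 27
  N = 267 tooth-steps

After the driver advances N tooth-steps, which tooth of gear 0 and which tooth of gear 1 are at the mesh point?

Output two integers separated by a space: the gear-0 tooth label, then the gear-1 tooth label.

Answer: 11 3

Derivation:
Gear 0 (driver, T0=16): tooth at mesh = N mod T0
  267 = 16 * 16 + 11, so 267 mod 16 = 11
  gear 0 tooth = 11
Gear 1 (driven, T1=27): tooth at mesh = (-N) mod T1
  267 = 9 * 27 + 24, so 267 mod 27 = 24
  (-267) mod 27 = (-24) mod 27 = 27 - 24 = 3
Mesh after 267 steps: gear-0 tooth 11 meets gear-1 tooth 3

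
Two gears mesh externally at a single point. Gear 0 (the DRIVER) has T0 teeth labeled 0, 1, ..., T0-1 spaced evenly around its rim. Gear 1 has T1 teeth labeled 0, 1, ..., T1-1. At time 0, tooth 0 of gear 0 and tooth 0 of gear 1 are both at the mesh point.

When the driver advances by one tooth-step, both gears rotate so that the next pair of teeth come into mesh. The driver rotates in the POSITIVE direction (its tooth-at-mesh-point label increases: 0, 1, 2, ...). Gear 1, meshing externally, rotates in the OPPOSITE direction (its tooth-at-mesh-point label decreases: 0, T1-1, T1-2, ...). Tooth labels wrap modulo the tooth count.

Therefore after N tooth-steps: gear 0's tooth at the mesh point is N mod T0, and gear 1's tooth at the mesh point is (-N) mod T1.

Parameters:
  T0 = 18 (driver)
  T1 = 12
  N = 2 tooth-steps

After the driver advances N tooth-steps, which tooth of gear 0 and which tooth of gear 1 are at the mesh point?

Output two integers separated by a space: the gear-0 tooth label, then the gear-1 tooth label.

Gear 0 (driver, T0=18): tooth at mesh = N mod T0
  2 = 0 * 18 + 2, so 2 mod 18 = 2
  gear 0 tooth = 2
Gear 1 (driven, T1=12): tooth at mesh = (-N) mod T1
  2 = 0 * 12 + 2, so 2 mod 12 = 2
  (-2) mod 12 = (-2) mod 12 = 12 - 2 = 10
Mesh after 2 steps: gear-0 tooth 2 meets gear-1 tooth 10

Answer: 2 10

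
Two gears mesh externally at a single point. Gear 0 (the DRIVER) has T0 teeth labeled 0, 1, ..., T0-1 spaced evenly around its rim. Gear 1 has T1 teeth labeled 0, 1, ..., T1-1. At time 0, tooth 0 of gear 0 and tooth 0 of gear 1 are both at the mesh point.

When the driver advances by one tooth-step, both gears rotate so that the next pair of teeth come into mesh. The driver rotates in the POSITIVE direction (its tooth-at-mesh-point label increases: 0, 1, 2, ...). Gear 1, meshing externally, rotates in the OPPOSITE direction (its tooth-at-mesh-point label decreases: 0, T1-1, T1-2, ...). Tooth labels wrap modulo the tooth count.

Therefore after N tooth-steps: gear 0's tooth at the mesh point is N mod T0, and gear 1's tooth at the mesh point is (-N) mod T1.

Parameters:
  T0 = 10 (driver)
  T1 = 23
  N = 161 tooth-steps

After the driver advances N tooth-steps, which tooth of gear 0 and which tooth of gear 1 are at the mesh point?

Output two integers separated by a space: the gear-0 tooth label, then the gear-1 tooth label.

Answer: 1 0

Derivation:
Gear 0 (driver, T0=10): tooth at mesh = N mod T0
  161 = 16 * 10 + 1, so 161 mod 10 = 1
  gear 0 tooth = 1
Gear 1 (driven, T1=23): tooth at mesh = (-N) mod T1
  161 = 7 * 23 + 0, so 161 mod 23 = 0
  (-161) mod 23 = 0
Mesh after 161 steps: gear-0 tooth 1 meets gear-1 tooth 0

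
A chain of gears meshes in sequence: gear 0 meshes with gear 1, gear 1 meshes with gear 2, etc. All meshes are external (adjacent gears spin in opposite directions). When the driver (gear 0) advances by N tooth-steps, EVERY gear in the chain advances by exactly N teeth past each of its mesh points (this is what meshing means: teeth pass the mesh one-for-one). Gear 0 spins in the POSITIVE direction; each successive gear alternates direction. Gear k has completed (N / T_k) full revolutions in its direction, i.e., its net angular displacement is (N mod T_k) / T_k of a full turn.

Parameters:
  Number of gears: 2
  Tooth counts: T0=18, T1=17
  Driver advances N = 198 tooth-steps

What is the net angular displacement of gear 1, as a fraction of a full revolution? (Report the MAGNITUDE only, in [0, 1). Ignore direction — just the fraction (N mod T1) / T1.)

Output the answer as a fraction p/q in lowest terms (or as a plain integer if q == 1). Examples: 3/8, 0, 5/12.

Answer: 11/17

Derivation:
Chain of 2 gears, tooth counts: [18, 17]
  gear 0: T0=18, direction=positive, advance = 198 mod 18 = 0 teeth = 0/18 turn
  gear 1: T1=17, direction=negative, advance = 198 mod 17 = 11 teeth = 11/17 turn
Gear 1: 198 mod 17 = 11
Fraction = 11 / 17 = 11/17 (gcd(11,17)=1) = 11/17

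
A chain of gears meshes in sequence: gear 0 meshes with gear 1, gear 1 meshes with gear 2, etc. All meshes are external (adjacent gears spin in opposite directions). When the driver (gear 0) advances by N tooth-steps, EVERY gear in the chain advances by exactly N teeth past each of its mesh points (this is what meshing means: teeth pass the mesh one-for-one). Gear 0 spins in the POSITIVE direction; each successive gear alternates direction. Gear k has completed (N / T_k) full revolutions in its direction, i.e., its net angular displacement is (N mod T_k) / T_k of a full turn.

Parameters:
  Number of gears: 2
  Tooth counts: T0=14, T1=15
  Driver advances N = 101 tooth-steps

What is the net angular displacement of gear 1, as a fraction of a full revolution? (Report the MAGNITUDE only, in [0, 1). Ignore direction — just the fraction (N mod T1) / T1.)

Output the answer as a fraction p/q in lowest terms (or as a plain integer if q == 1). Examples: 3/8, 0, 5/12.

Answer: 11/15

Derivation:
Chain of 2 gears, tooth counts: [14, 15]
  gear 0: T0=14, direction=positive, advance = 101 mod 14 = 3 teeth = 3/14 turn
  gear 1: T1=15, direction=negative, advance = 101 mod 15 = 11 teeth = 11/15 turn
Gear 1: 101 mod 15 = 11
Fraction = 11 / 15 = 11/15 (gcd(11,15)=1) = 11/15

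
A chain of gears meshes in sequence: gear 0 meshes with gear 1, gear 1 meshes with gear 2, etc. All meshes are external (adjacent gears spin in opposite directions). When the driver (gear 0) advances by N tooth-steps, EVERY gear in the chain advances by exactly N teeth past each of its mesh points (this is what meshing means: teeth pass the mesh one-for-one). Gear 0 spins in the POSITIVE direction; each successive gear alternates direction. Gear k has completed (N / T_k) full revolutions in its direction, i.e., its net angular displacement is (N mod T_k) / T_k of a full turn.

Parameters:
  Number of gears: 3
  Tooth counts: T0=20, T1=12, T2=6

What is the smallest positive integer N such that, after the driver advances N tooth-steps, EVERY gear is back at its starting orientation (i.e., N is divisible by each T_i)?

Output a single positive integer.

Gear k returns to start when N is a multiple of T_k.
All gears at start simultaneously when N is a common multiple of [20, 12, 6]; the smallest such N is lcm(20, 12, 6).
Start: lcm = T0 = 20
Fold in T1=12: gcd(20, 12) = 4; lcm(20, 12) = 20 * 12 / 4 = 240 / 4 = 60
Fold in T2=6: gcd(60, 6) = 6; lcm(60, 6) = 60 * 6 / 6 = 360 / 6 = 60
Full cycle length = 60

Answer: 60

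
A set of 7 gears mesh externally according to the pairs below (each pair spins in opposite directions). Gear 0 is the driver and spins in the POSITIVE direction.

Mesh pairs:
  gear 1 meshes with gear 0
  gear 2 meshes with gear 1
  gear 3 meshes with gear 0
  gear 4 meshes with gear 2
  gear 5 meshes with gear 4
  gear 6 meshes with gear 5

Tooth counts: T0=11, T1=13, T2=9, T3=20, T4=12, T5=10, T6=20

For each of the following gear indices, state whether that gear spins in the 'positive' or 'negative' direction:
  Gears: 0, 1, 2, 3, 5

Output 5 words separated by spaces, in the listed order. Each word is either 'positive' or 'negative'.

Gear 0 (driver): positive (depth 0)
  gear 1: meshes with gear 0 -> depth 1 -> negative (opposite of gear 0)
  gear 2: meshes with gear 1 -> depth 2 -> positive (opposite of gear 1)
  gear 3: meshes with gear 0 -> depth 1 -> negative (opposite of gear 0)
  gear 4: meshes with gear 2 -> depth 3 -> negative (opposite of gear 2)
  gear 5: meshes with gear 4 -> depth 4 -> positive (opposite of gear 4)
  gear 6: meshes with gear 5 -> depth 5 -> negative (opposite of gear 5)
Queried indices 0, 1, 2, 3, 5 -> positive, negative, positive, negative, positive

Answer: positive negative positive negative positive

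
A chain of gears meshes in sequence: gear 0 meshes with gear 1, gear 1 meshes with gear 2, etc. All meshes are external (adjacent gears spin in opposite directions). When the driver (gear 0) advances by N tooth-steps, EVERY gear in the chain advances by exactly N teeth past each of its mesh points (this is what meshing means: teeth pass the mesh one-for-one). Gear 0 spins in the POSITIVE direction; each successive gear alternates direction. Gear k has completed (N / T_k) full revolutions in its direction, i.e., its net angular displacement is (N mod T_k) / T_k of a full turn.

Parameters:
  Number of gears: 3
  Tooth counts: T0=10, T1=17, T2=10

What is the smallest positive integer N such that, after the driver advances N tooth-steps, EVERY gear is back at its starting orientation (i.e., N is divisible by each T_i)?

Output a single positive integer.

Gear k returns to start when N is a multiple of T_k.
All gears at start simultaneously when N is a common multiple of [10, 17, 10]; the smallest such N is lcm(10, 17, 10).
Start: lcm = T0 = 10
Fold in T1=17: gcd(10, 17) = 1; lcm(10, 17) = 10 * 17 / 1 = 170 / 1 = 170
Fold in T2=10: gcd(170, 10) = 10; lcm(170, 10) = 170 * 10 / 10 = 1700 / 10 = 170
Full cycle length = 170

Answer: 170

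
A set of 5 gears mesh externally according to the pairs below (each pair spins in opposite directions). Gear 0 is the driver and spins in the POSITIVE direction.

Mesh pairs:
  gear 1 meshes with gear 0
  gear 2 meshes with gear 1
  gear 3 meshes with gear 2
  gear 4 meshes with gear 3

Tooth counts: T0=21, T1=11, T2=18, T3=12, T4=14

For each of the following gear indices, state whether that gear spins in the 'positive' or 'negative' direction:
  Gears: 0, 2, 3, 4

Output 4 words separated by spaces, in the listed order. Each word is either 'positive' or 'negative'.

Answer: positive positive negative positive

Derivation:
Gear 0 (driver): positive (depth 0)
  gear 1: meshes with gear 0 -> depth 1 -> negative (opposite of gear 0)
  gear 2: meshes with gear 1 -> depth 2 -> positive (opposite of gear 1)
  gear 3: meshes with gear 2 -> depth 3 -> negative (opposite of gear 2)
  gear 4: meshes with gear 3 -> depth 4 -> positive (opposite of gear 3)
Queried indices 0, 2, 3, 4 -> positive, positive, negative, positive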